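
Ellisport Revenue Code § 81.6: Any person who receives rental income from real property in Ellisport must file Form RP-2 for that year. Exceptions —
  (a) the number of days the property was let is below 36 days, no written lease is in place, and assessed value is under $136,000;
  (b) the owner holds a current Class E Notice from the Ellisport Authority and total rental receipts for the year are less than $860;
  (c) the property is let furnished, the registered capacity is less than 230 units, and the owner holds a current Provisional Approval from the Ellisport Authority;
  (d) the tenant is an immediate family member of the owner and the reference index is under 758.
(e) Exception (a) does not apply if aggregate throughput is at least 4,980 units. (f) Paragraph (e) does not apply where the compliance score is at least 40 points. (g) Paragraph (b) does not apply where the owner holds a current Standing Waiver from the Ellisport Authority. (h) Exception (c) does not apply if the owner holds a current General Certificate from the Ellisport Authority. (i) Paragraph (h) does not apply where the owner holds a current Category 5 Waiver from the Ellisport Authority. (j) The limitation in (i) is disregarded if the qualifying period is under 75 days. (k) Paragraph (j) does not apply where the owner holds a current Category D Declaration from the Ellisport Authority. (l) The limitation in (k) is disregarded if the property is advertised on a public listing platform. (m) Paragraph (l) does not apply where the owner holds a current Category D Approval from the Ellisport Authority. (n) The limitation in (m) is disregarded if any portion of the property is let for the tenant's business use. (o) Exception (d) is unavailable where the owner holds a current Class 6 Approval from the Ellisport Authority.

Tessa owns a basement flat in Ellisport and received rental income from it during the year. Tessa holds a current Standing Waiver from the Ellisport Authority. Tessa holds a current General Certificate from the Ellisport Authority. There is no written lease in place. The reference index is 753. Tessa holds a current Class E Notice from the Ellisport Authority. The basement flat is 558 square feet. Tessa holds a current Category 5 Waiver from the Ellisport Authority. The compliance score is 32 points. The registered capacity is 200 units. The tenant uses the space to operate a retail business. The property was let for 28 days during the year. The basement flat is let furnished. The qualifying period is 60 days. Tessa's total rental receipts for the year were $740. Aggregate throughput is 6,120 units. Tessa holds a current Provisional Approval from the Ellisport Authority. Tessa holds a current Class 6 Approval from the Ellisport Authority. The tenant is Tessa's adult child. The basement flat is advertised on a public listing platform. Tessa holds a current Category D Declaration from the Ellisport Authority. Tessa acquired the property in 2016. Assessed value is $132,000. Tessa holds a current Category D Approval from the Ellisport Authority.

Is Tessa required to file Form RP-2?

Exception (a): the number of days the property was let is 28 days, below the 36 days limit; there is no written lease; assessed value is $132,000, under the $136,000 limit — every condition holds. But applying paragraphs (e)–(f): (e) operates — aggregate throughput is 6,120 units, meeting the 4,980 units threshold. (f) is not engaged (the compliance score is 32 points, short of 40 points), so (e) stands. (a) is therefore removed.
Exception (b)'s conditions are all satisfied: a current Class E Notice is held; total rental receipts for the year are $740, less than the $860 limit. But: (g) operates — a current Standing Waiver is held. Exception (b) does not apply.
All of (c)'s requirements are met (the property is let furnished; the registered capacity is 200 units, less than the 230 units limit; a current Provisional Approval is held). But applying paragraphs (h)–(n): (h) operates against (c): a current General Certificate is held. (i) is engaged (a current Category 5 Waiver is held), but is displaced by (j): (j) operates against (i): the qualifying period is 60 days, under the 75 days limit. (k) would limit (j) — a current Category D Declaration is held — but (l) sets (k) aside: (l) operates against (k): the property is publicly advertised. (m) is engaged (a current Category D Approval is held), but is itself disapplied by (n): (n) operates against (m): the space is let for business use. So (c) is unavailable.
Exception (d)'s conditions are all satisfied: the tenant is an immediate family member; the reference index is 753, under the 758 limit. However, paragraph (o) must be considered: (o) operates against (d): a current Class 6 Approval is held. Exception (d) does not apply.
Every exception is unavailable, so the rule governs.

Yes — Tessa must file Form RP-2.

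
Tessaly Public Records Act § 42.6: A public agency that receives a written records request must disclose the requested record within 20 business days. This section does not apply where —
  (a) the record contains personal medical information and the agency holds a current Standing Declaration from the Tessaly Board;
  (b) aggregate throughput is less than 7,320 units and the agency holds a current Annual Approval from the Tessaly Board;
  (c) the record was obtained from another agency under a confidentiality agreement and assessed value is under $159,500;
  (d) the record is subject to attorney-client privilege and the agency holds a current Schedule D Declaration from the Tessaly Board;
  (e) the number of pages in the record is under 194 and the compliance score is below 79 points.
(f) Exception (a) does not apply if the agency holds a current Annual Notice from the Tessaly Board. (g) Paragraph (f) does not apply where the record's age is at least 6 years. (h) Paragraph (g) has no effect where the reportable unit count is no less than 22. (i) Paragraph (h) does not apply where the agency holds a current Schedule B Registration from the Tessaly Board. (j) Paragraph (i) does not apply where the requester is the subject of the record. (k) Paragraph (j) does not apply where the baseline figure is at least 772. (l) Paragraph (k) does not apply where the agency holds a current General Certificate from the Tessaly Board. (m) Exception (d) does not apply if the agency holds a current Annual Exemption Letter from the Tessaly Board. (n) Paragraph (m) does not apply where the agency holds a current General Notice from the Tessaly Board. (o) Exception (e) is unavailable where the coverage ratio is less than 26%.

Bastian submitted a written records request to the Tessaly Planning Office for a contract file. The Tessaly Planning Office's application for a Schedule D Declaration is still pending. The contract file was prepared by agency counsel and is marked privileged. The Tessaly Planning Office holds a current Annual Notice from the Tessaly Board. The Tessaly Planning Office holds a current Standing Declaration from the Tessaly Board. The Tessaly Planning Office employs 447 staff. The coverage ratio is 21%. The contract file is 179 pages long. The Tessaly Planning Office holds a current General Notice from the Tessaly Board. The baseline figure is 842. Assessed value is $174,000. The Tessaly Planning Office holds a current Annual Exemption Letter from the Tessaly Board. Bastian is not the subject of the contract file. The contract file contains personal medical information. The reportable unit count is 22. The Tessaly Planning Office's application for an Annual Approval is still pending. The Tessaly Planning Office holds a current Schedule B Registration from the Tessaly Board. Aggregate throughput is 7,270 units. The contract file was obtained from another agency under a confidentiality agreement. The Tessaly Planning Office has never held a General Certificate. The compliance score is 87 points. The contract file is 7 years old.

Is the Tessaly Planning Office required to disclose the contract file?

Exception (a)'s conditions are all satisfied: the contract file contains personal medical information; a current Standing Declaration is held. Considering the limiting provisions: (f) would limit (a) — a current Annual Notice is held — but (g) sets (f) aside: (g) operates against (f): the record's age is 7 years, meeting the 6 years threshold. (h) would limit (g) — the reportable unit count is 22, meeting the 22 threshold — but (i) sets (h) aside: (i) applies — a current Schedule B Registration is held. (j) is not engaged (Bastian is not the subject of the contract file), so (i) stands. So (a) applies.
Exception (b) requires that the agency holds a current Annual Approval from the Tessaly Board; but there is no Annual Approval in force, so (b) is unavailable.
Exception (c) does not apply: assessed value is $174,000, not under $159,500.
Exception (d) fails — the Schedule D Declaration is not current.
Exception (e) fails — the compliance score is 87 points, not below 79 points.

No — exception (a) applies; the Tessaly Planning Office is not required to disclose the contract file.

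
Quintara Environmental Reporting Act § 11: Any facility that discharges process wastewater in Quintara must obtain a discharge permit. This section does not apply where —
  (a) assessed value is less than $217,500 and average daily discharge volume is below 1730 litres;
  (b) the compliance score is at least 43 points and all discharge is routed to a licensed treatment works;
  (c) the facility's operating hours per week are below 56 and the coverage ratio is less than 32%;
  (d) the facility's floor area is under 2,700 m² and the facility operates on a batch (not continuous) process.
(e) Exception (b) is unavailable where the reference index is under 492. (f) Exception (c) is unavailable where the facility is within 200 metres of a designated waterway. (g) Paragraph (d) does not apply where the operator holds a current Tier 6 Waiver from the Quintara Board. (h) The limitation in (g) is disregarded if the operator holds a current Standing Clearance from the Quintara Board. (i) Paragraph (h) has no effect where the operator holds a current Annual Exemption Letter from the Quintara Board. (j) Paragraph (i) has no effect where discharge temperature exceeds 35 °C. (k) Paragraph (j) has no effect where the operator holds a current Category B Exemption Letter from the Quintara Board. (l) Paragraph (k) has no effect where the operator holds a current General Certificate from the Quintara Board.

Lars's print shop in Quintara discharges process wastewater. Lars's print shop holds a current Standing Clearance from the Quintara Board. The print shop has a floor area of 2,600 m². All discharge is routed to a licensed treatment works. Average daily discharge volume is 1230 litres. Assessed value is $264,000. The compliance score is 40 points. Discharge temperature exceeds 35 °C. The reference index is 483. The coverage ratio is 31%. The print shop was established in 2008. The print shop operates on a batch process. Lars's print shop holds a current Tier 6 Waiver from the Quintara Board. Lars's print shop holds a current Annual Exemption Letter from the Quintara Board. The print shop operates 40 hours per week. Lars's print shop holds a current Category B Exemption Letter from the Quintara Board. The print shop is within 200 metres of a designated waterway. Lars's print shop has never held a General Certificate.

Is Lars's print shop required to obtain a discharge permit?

Exception (a) fails — assessed value is $264,000, not less than $217,500.
Exception (b) requires that the compliance score is at least 43 points; but the compliance score is 40 points, short of 43 points, so (b) is unavailable.
Exception (c)'s conditions are all satisfied: the facility's operating hours per week are 40, below the 56 limit; the coverage ratio is 31%, less than the 32% limit. But: (f) applies — the print shop is within 200 m of a designated waterway. (c) is therefore removed.
All of (d)'s requirements are met (the facility's floor area is 2,600 m², under the 2,700 m² limit; the facility operates on a batch process). Turning to paragraphs (g)–(l): (g) operates against (d): a current Tier 6 Waiver is held. (h) is engaged (a current Standing Clearance is held), but is itself disapplied by (i): (i) operates against (h): a current Annual Exemption Letter is held. (j) operates (discharge temperature exceeds 35 °C), but is set aside by (k): (k) operates against (j): a current Category B Exemption Letter is held. (l) does not operate here (no current General Certificate is held), so (k) stands. Exception (d) does not apply.
No exception applies. The general rule governs.

Yes — Lars's print shop must obtain a discharge permit.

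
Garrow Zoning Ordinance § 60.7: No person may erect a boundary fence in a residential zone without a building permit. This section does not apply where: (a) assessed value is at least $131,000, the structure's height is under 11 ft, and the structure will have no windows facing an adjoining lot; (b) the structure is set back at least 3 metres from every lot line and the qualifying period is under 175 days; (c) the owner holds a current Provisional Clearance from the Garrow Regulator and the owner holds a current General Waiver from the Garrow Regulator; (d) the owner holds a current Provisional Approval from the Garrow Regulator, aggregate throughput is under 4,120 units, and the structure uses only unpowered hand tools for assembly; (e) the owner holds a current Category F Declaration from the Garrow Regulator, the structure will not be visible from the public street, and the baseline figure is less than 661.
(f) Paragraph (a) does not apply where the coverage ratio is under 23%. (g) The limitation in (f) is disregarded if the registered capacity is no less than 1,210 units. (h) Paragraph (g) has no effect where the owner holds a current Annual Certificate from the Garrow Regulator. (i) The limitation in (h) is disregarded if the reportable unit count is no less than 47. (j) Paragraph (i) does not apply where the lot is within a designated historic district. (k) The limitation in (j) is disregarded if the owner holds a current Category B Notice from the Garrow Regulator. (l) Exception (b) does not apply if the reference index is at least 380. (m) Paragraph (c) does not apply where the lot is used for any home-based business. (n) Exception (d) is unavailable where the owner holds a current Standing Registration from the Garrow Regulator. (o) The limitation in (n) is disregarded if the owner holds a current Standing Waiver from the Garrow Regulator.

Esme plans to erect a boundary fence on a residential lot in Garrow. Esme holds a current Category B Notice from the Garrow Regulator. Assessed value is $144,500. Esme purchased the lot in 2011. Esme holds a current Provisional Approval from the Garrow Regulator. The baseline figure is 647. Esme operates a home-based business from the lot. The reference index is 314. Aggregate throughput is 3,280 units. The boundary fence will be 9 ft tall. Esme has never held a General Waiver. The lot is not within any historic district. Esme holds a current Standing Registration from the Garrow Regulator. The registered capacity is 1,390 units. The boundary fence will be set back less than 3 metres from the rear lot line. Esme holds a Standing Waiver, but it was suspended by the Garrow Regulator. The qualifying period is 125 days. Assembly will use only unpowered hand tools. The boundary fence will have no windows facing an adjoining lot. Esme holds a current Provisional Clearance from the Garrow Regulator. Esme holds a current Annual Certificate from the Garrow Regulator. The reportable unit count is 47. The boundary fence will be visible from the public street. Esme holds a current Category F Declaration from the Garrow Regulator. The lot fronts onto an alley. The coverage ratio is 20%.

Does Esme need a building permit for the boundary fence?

All of (a)'s requirements are met (assessed value is $144,500, meeting the $131,000 threshold; the structure's height is 9 ft, under the 11 ft limit; no windows face an adjoining lot). Applying paragraphs (f)–(k): (f) is engaged (the coverage ratio is 20%, under the 23% limit), but yields to (g): (g) operates against (f): the registered capacity is 1,390 units, meeting the 1,210 units threshold. (h) is triggered (a current Annual Certificate is held), but is overridden by (i): (i) is engaged — the reportable unit count is 47, meeting the 47 threshold. (j), which would lift (i), is not engaged — the lot is not in a historic district. Exception (a) stands.
Exception (b) requires that the structure is set back at least 3 metres from every lot line; but the rear setback is under 3 m, so (b) is unavailable.
Exception (c) fails — no current General Waiver is held.
All of (d)'s requirements are met (a current Provisional Approval is held; aggregate throughput is 3,280 units, under the 4,120 units limit; assembly uses only hand tools). However, paragraphs (n)–(o) must be considered: (n) applies — a current Standing Registration is held. (o), which would lift (n), does not operate here — no current Standing Waiver is held. (d) is therefore removed.
Exception (e) does not apply: the structure will be visible from the street.

No — exception (a) applies; Esme does not need a building permit.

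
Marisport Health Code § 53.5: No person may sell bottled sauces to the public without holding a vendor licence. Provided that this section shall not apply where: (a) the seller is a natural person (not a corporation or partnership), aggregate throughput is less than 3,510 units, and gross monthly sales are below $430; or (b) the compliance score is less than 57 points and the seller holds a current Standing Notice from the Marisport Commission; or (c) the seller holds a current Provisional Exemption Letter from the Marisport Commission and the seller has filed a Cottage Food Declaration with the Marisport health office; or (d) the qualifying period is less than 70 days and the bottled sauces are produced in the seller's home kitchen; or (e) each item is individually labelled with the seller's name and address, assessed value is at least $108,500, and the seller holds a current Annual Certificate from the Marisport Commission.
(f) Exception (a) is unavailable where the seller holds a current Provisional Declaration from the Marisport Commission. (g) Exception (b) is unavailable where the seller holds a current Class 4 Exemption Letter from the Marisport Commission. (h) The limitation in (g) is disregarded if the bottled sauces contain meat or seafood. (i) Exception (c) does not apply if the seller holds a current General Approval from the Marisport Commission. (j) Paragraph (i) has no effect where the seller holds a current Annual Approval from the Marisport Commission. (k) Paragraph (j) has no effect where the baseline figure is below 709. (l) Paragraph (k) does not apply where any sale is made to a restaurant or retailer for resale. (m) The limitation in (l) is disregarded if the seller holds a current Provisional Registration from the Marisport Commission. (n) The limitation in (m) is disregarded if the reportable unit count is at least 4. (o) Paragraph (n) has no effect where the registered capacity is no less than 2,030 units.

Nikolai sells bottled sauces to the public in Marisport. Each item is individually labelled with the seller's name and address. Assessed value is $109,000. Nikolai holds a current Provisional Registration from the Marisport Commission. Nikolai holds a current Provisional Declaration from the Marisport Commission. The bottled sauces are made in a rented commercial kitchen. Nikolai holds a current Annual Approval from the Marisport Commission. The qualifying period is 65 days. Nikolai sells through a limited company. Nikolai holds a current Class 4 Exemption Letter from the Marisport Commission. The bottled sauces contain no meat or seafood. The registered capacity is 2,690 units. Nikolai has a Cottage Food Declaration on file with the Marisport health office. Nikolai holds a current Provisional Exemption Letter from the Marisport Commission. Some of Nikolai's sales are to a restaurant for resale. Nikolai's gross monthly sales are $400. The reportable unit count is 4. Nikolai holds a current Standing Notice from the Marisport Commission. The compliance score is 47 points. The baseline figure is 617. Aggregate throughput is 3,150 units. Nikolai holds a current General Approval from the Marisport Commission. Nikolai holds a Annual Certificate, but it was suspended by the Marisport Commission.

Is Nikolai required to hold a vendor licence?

Yes — Nikolai must hold a vendor licence.

Exception (a) fails — the seller operates through a limited company.
Exception (b)'s conditions are all satisfied: the compliance score is 47 points, less than the 57 points limit; a current Standing Notice is held. But applying paragraphs (g)–(h): (g) operates against (b): a current Class 4 Exemption Letter is held. (h), which would lift (g), is inapplicable — the bottled sauces contain no meat or seafood. (b) is therefore removed.
Exception (c)'s conditions are all satisfied: a current Provisional Exemption Letter is held; a Cottage Food Declaration is on file. Turning to paragraphs (i)–(o): (i) operates — a current General Approval is held. (j) is triggered (a current Annual Approval is held), but yields to (k): (k) is triggered — the baseline figure is 617, below the 709 limit. (l) operates (some sales are to a restaurant for resale), but is overridden by (m): (m) is triggered — a current Provisional Registration is held. (n) operates (the reportable unit count is 4, meeting the 4 threshold), but is set aside by (o): (o) operates against (n): the registered capacity is 2,690 units, meeting the 2,030 units threshold. Exception (c) does not apply.
Exception (d) requires that the bottled sauces are produced in the seller's home kitchen; but the bottled sauces are made in a commercial kitchen, not a home kitchen, so (d) is unavailable.
Exception (e) does not apply: no current Annual Certificate is held.
No exception applies. The general rule governs.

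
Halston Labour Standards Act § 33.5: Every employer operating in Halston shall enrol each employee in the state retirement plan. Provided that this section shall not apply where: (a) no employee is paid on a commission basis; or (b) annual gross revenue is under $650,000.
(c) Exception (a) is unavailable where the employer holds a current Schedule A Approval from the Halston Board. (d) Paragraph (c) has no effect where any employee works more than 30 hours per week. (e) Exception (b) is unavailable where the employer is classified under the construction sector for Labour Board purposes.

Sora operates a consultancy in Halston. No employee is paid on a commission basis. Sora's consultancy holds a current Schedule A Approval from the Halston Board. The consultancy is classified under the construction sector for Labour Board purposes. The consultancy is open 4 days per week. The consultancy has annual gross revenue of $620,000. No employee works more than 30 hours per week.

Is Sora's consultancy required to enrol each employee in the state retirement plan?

Yes — Sora's consultancy must enrol each employee in the state retirement plan.

Exception (a): no employee is paid on commission — every condition holds. But: (c) operates against (a): a current Schedule A Approval is held. (d), which would lift (c), is not engaged — no employee exceeds 30 hours/week. Exception (a) does not apply.
Exception (b)'s conditions are all satisfied: annual gross revenue is $620,000, under the $650,000 limit. But: (e) operates against (b): the consultancy is classified under the construction sector. Exception (b) does not apply.
None of the exceptions is available; § 33.5 applies in full.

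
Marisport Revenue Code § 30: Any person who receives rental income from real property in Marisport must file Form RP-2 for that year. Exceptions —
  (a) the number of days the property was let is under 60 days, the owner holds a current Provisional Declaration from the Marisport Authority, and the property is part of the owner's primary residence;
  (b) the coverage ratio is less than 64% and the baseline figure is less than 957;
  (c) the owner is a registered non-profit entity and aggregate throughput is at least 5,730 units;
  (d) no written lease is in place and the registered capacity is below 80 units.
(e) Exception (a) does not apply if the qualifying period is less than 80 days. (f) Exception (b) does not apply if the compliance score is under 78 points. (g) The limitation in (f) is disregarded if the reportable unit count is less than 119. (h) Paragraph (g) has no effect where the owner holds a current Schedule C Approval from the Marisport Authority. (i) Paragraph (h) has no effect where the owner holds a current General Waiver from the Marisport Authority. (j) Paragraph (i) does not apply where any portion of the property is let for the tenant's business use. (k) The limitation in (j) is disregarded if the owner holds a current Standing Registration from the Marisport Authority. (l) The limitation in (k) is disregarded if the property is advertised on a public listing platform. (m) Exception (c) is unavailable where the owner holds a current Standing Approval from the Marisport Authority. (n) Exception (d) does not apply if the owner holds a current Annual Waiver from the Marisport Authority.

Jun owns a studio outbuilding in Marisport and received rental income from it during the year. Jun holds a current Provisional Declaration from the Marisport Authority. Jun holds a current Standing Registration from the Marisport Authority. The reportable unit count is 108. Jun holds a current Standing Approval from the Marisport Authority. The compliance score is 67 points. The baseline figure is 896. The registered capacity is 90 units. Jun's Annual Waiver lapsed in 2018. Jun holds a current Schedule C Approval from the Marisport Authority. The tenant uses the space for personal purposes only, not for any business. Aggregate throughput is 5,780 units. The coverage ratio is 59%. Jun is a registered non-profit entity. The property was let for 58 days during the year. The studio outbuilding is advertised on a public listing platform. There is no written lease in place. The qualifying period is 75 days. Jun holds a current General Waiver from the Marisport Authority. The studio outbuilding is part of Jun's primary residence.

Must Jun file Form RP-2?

No — exception (b) applies; Jun is not required to file Form RP-2.

All of (a)'s requirements are met (the number of days the property was let is 58 days, under the 60 days limit; a current Provisional Declaration is held; the studio outbuilding is part of the primary residence). Turning to paragraph (e): (e) operates against (a): the qualifying period is 75 days, less than the 80 days limit. Exception (a) does not apply.
Exception (b) is satisfied on its face — the coverage ratio is 59%, less than the 64% limit; the baseline figure is 896, less than the 957 limit. Under paragraphs (f)–(l): (f) operates (the compliance score is 67 points, under the 78 points limit), but is itself disapplied by (g): (g) operates against (f): the reportable unit count is 108, less than the 119 limit. (h) is engaged (a current Schedule C Approval is held), but is itself disapplied by (i): (i) operates against (h): a current General Waiver is held. (j) does not operate here (the space is used for personal purposes only), so (i) stands. Exception (b) stands.
Exception (c) is satisfied on its face — Jun is a registered non-profit; aggregate throughput is 5,780 units, meeting the 5,730 units threshold. But applying paragraph (m): (m) operates against (c): a current Standing Approval is held. (c) is therefore removed.
Exception (d) requires that the registered capacity is below 80 units; but the registered capacity is 90 units, not below 80 units, so (d) is unavailable.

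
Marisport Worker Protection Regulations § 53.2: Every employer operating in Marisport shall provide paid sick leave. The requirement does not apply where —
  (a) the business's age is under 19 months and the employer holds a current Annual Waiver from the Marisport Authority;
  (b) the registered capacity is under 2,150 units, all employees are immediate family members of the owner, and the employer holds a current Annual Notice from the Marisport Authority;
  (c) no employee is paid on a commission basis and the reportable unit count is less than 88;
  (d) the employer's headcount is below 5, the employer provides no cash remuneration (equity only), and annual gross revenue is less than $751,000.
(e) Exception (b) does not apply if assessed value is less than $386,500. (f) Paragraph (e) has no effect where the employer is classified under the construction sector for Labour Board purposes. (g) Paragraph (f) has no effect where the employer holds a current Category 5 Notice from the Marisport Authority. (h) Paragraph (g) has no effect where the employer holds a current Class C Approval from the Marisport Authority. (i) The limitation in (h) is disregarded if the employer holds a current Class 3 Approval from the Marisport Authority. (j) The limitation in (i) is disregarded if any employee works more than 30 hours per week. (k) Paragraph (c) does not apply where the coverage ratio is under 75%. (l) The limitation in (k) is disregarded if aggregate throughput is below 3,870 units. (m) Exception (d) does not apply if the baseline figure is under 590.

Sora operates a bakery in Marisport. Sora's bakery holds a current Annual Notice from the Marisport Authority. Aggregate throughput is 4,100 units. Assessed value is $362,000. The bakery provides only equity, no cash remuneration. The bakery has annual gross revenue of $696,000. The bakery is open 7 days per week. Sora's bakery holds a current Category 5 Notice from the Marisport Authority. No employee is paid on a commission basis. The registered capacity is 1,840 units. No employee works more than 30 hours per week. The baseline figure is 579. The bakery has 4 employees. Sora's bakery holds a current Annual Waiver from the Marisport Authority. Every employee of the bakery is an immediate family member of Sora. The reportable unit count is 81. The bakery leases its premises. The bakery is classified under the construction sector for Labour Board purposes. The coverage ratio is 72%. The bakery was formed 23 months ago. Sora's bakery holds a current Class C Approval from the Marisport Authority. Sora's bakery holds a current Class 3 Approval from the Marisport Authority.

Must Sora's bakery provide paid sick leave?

Yes — Sora's bakery must provide paid sick leave.

Exception (a) requires that the business's age is under 19 months; but the business's age is 23 months, not under 19 months, so (a) is unavailable.
Exception (b) is satisfied on its face — the registered capacity is 1,840 units, under the 2,150 units limit; every employee is an immediate family member; a current Annual Notice is held. Turning to paragraphs (e)–(j): (e) operates against (b): assessed value is $362,000, less than the $386,500 limit. (f) would limit (e) — the bakery is classified under the construction sector — but (g) sets (f) aside: (g) applies — a current Category 5 Notice is held. (h) would limit (g) — a current Class C Approval is held — but (i) sets (h) aside: (i) operates against (h): a current Class 3 Approval is held. (j), which would lift (i), does not operate here — no employee exceeds 30 hours/week. So (b) is unavailable.
Exception (c): no employee is paid on commission; the reportable unit count is 81, less than the 88 limit — every condition holds. However, paragraphs (k)–(l) must be considered: (k) operates — the coverage ratio is 72%, under the 75% limit. (l), which would lift (k), is not engaged — aggregate throughput is 4,100 units, not below 3,870 units. So (c) is unavailable.
All of (d)'s requirements are met (the employer's headcount is 4, below the 5 limit; remuneration is equity-only; annual gross revenue is $696,000, less than the $751,000 limit). However, paragraph (m) must be considered: (m) is triggered — the baseline figure is 579, under the 590 limit. (d) is therefore removed.
None of the exceptions is available; § 53.2 applies in full.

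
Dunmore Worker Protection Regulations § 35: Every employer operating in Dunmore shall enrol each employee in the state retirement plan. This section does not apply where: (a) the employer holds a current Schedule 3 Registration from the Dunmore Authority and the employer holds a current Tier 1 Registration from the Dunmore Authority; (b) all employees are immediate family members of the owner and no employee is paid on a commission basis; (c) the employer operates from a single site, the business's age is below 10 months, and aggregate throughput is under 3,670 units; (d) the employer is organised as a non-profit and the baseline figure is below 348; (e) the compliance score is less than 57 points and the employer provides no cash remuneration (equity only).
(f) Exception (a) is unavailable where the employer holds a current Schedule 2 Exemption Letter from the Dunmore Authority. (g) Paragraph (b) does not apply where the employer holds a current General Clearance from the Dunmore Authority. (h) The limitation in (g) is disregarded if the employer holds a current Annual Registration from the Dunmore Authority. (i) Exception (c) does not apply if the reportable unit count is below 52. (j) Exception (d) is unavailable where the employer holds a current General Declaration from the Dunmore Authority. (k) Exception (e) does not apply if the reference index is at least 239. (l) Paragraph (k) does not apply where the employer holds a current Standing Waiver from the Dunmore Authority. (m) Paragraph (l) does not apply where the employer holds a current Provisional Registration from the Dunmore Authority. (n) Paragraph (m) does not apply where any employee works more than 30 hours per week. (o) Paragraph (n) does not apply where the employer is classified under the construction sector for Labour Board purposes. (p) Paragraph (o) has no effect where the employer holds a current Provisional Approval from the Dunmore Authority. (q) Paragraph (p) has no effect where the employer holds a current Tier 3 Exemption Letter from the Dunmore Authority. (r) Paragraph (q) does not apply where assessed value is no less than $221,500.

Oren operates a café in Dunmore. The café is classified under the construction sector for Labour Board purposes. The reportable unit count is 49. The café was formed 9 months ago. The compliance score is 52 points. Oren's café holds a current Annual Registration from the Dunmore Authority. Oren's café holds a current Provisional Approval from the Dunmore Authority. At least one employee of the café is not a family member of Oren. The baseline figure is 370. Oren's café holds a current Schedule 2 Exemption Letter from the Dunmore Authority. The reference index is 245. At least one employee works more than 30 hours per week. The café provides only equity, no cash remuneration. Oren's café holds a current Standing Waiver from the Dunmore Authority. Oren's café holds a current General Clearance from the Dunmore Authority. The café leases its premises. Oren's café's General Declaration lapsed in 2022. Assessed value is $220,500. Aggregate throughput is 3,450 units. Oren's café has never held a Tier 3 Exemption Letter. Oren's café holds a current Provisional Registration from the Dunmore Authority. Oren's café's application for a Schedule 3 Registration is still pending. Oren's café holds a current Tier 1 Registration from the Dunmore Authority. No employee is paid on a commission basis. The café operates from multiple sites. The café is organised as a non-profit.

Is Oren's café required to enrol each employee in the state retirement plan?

No — exception (e) applies; Oren's café is not required to enrol each employee in the state retirement plan.

Exception (a) does not apply: there is no Schedule 3 Registration in force.
Exception (b) requires that all employees are immediate family members of the owner; but at least one employee is not a family member, so (b) is unavailable.
Exception (c) does not apply: the employer operates from multiple sites.
Exception (d) does not apply: the baseline figure is 370, not below 348.
Exception (e) is satisfied on its face — the compliance score is 52 points, less than the 57 points limit; remuneration is equity-only. Under paragraphs (k)–(r): (k) is engaged (the reference index is 245, meeting the 239 threshold), but is itself disapplied by (l): (l) operates against (k): a current Standing Waiver is held. (m) is triggered (a current Provisional Registration is held), but is set aside by (n): (n) applies — at least one employee exceeds 30 hours/week. (o) operates (the café is classified under the construction sector), but is overridden by (p): (p) applies — a current Provisional Approval is held. (q), which would lift (p), is not triggered — there is no Tier 3 Exemption Letter in force. So (e) applies.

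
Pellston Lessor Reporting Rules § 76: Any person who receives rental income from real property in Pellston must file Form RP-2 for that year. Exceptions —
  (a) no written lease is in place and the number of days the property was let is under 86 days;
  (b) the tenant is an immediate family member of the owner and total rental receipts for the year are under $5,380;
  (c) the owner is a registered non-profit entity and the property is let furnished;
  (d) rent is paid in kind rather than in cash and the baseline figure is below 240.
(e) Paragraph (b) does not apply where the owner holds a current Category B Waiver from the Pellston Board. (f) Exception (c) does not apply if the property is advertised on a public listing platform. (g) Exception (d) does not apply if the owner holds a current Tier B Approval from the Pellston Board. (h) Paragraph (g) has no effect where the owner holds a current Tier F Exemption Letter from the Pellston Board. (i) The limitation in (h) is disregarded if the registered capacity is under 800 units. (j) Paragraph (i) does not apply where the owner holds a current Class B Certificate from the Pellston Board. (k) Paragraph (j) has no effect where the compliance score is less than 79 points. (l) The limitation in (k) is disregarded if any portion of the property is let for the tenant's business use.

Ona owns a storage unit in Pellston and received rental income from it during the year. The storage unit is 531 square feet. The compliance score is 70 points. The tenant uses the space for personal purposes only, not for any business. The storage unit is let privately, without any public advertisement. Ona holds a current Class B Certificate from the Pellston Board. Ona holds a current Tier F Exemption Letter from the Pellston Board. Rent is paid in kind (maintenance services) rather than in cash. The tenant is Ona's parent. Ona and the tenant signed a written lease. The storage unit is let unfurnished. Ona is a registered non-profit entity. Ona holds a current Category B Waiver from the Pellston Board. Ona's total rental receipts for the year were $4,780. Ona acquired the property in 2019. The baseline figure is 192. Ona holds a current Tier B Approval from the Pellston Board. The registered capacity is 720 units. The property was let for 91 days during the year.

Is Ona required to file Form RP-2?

Yes — Ona must file Form RP-2.

Exception (a) does not apply: a written lease is in place.
Exception (b) is satisfied on its face — the tenant is an immediate family member; total rental receipts for the year are $4,780, under the $5,380 limit. Turning to paragraph (e): (e) operates — a current Category B Waiver is held. So (b) is unavailable.
Exception (c) does not apply: the property is let unfurnished.
All of (d)'s requirements are met (rent is paid in kind; the baseline figure is 192, below the 240 limit). Turning to paragraphs (g)–(l): (g) is triggered — a current Tier B Approval is held. (h) would limit (g) — a current Tier F Exemption Letter is held — but (i) sets (h) aside: (i) operates against (h): the registered capacity is 720 units, under the 800 units limit. (j) operates (a current Class B Certificate is held), but is set aside by (k): (k) operates against (j): the compliance score is 70 points, less than the 79 points limit. (l) is not engaged (the space is used for personal purposes only), so (k) stands. (d) is therefore removed.
No exception displaces § 76.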